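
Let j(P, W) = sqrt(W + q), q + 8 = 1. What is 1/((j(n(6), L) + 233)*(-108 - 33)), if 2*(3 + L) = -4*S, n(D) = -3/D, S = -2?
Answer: I/(141*(sqrt(6) - 233*I)) ≈ -3.0435e-5 + 3.1996e-7*I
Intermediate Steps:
q = -7 (q = -8 + 1 = -7)
L = 1 (L = -3 + (-4*(-2))/2 = -3 + (1/2)*8 = -3 + 4 = 1)
j(P, W) = sqrt(-7 + W) (j(P, W) = sqrt(W - 7) = sqrt(-7 + W))
1/((j(n(6), L) + 233)*(-108 - 33)) = 1/((sqrt(-7 + 1) + 233)*(-108 - 33)) = 1/((sqrt(-6) + 233)*(-141)) = 1/((I*sqrt(6) + 233)*(-141)) = 1/((233 + I*sqrt(6))*(-141)) = 1/(-32853 - 141*I*sqrt(6))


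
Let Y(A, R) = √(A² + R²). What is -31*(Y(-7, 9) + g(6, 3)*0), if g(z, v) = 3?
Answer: -31*√130 ≈ -353.45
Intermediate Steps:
-31*(Y(-7, 9) + g(6, 3)*0) = -31*(√((-7)² + 9²) + 3*0) = -31*(√(49 + 81) + 0) = -31*(√130 + 0) = -31*√130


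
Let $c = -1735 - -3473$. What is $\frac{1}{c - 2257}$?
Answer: $- \frac{1}{519} \approx -0.0019268$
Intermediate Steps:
$c = 1738$ ($c = -1735 + 3473 = 1738$)
$\frac{1}{c - 2257} = \frac{1}{1738 - 2257} = \frac{1}{-519} = - \frac{1}{519}$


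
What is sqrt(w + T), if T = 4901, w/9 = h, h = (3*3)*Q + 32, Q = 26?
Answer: sqrt(7295) ≈ 85.411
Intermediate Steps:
h = 266 (h = (3*3)*26 + 32 = 9*26 + 32 = 234 + 32 = 266)
w = 2394 (w = 9*266 = 2394)
sqrt(w + T) = sqrt(2394 + 4901) = sqrt(7295)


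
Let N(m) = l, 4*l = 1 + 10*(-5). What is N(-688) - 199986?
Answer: -799993/4 ≈ -2.0000e+5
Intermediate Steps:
l = -49/4 (l = (1 + 10*(-5))/4 = (1 - 50)/4 = (¼)*(-49) = -49/4 ≈ -12.250)
N(m) = -49/4
N(-688) - 199986 = -49/4 - 199986 = -799993/4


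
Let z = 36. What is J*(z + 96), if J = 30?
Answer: 3960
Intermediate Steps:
J*(z + 96) = 30*(36 + 96) = 30*132 = 3960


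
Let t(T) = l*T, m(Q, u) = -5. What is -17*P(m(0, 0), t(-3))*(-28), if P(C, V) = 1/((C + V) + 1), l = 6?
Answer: -238/11 ≈ -21.636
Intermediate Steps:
t(T) = 6*T
P(C, V) = 1/(1 + C + V)
-17*P(m(0, 0), t(-3))*(-28) = -17/(1 - 5 + 6*(-3))*(-28) = -17/(1 - 5 - 18)*(-28) = -17/(-22)*(-28) = -17*(-1/22)*(-28) = (17/22)*(-28) = -238/11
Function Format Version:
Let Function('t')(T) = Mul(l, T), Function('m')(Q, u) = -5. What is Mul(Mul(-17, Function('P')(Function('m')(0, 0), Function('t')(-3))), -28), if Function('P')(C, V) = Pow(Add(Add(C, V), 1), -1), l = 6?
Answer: Rational(-238, 11) ≈ -21.636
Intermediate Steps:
Function('t')(T) = Mul(6, T)
Function('P')(C, V) = Pow(Add(1, C, V), -1)
Mul(Mul(-17, Function('P')(Function('m')(0, 0), Function('t')(-3))), -28) = Mul(Mul(-17, Pow(Add(1, -5, Mul(6, -3)), -1)), -28) = Mul(Mul(-17, Pow(Add(1, -5, -18), -1)), -28) = Mul(Mul(-17, Pow(-22, -1)), -28) = Mul(Mul(-17, Rational(-1, 22)), -28) = Mul(Rational(17, 22), -28) = Rational(-238, 11)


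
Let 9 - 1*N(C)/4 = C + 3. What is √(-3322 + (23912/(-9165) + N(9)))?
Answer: I*√280265901630/9165 ≈ 57.763*I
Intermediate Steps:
N(C) = 24 - 4*C (N(C) = 36 - 4*(C + 3) = 36 - 4*(3 + C) = 36 + (-12 - 4*C) = 24 - 4*C)
√(-3322 + (23912/(-9165) + N(9))) = √(-3322 + (23912/(-9165) + (24 - 4*9))) = √(-3322 + (23912*(-1/9165) + (24 - 36))) = √(-3322 + (-23912/9165 - 12)) = √(-3322 - 133892/9165) = √(-30580022/9165) = I*√280265901630/9165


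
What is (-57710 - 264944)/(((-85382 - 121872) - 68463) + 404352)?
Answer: -322654/128635 ≈ -2.5083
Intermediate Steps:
(-57710 - 264944)/(((-85382 - 121872) - 68463) + 404352) = -322654/((-207254 - 68463) + 404352) = -322654/(-275717 + 404352) = -322654/128635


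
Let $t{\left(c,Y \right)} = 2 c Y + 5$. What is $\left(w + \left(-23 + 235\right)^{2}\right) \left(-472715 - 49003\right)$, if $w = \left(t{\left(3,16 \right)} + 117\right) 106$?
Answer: $-35503953336$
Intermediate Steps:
$t{\left(c,Y \right)} = 5 + 2 Y c$ ($t{\left(c,Y \right)} = 2 Y c + 5 = 5 + 2 Y c$)
$w = 23108$ ($w = \left(\left(5 + 2 \cdot 16 \cdot 3\right) + 117\right) 106 = \left(\left(5 + 96\right) + 117\right) 106 = \left(101 + 117\right) 106 = 218 \cdot 106 = 23108$)
$\left(w + \left(-23 + 235\right)^{2}\right) \left(-472715 - 49003\right) = \left(23108 + \left(-23 + 235\right)^{2}\right) \left(-472715 - 49003\right) = \left(23108 + 212^{2}\right) \left(-521718\right) = \left(23108 + 44944\right) \left(-521718\right) = 68052 \left(-521718\right) = -35503953336$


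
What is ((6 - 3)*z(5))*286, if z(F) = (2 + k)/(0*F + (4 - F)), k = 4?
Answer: -5148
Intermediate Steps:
z(F) = 6/(4 - F) (z(F) = (2 + 4)/(0*F + (4 - F)) = 6/(0 + (4 - F)) = 6/(4 - F))
((6 - 3)*z(5))*286 = ((6 - 3)*(-6/(-4 + 5)))*286 = (3*(-6/1))*286 = (3*(-6*1))*286 = (3*(-6))*286 = -18*286 = -5148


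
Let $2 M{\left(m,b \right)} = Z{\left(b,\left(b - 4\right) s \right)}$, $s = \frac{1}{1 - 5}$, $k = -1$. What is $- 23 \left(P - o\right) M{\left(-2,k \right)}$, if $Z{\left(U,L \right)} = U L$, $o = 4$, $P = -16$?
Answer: $- \frac{575}{2} \approx -287.5$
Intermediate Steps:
$s = - \frac{1}{4}$ ($s = \frac{1}{-4} = - \frac{1}{4} \approx -0.25$)
$Z{\left(U,L \right)} = L U$
$M{\left(m,b \right)} = \frac{b \left(1 - \frac{b}{4}\right)}{2}$ ($M{\left(m,b \right)} = \frac{\left(b - 4\right) \left(- \frac{1}{4}\right) b}{2} = \frac{\left(-4 + b\right) \left(- \frac{1}{4}\right) b}{2} = \frac{\left(1 - \frac{b}{4}\right) b}{2} = \frac{b \left(1 - \frac{b}{4}\right)}{2}$)
$- 23 \left(P - o\right) M{\left(-2,k \right)} = - 23 \left(-16 - 4\right) \frac{1}{8} \left(-1\right) \left(4 - -1\right) = - 23 \left(-16 - 4\right) \frac{1}{8} \left(-1\right) \left(4 + 1\right) = \left(-23\right) \left(-20\right) \frac{1}{8} \left(-1\right) 5 = 460 \left(- \frac{5}{8}\right) = - \frac{575}{2}$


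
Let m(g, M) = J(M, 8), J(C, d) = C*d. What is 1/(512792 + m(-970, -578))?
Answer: 1/508168 ≈ 1.9679e-6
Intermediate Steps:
m(g, M) = 8*M (m(g, M) = M*8 = 8*M)
1/(512792 + m(-970, -578)) = 1/(512792 + 8*(-578)) = 1/(512792 - 4624) = 1/508168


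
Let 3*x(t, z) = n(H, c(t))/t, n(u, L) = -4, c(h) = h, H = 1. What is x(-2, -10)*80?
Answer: 160/3 ≈ 53.333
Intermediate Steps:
x(t, z) = -4/(3*t) (x(t, z) = (-4/t)/3 = -4/(3*t))
x(-2, -10)*80 = -4/3/(-2)*80 = -4/3*(-½)*80 = (⅔)*80 = 160/3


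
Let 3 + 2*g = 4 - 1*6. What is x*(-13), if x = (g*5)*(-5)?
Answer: -1625/2 ≈ -812.50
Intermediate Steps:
g = -5/2 (g = -3/2 + (4 - 1*6)/2 = -3/2 + (4 - 6)/2 = -3/2 + (1/2)*(-2) = -3/2 - 1 = -5/2 ≈ -2.5000)
x = 125/2 (x = -5/2*5*(-5) = -25/2*(-5) = 125/2 ≈ 62.500)
x*(-13) = (125/2)*(-13) = -1625/2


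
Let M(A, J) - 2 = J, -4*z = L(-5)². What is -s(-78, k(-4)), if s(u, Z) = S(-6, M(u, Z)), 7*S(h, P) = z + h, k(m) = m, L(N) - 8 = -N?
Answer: 193/28 ≈ 6.8929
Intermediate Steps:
L(N) = 8 - N
z = -169/4 (z = -(8 - 1*(-5))²/4 = -(8 + 5)²/4 = -¼*13² = -¼*169 = -169/4 ≈ -42.250)
M(A, J) = 2 + J
S(h, P) = -169/28 + h/7 (S(h, P) = (-169/4 + h)/7 = -169/28 + h/7)
s(u, Z) = -193/28 (s(u, Z) = -169/28 + (⅐)*(-6) = -169/28 - 6/7 = -193/28)
-s(-78, k(-4)) = -1*(-193/28) = 193/28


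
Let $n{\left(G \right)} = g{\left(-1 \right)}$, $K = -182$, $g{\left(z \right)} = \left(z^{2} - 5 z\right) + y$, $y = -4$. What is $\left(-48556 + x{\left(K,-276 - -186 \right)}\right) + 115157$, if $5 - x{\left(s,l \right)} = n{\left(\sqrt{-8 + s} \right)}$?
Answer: $66604$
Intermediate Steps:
$g{\left(z \right)} = -4 + z^{2} - 5 z$ ($g{\left(z \right)} = \left(z^{2} - 5 z\right) - 4 = -4 + z^{2} - 5 z$)
$n{\left(G \right)} = 2$ ($n{\left(G \right)} = -4 + \left(-1\right)^{2} - -5 = -4 + 1 + 5 = 2$)
$x{\left(s,l \right)} = 3$ ($x{\left(s,l \right)} = 5 - 2 = 3$)
$\left(-48556 + x{\left(K,-276 - -186 \right)}\right) + 115157 = \left(-48556 + 3\right) + 115157 = -48553 + 115157 = 66604$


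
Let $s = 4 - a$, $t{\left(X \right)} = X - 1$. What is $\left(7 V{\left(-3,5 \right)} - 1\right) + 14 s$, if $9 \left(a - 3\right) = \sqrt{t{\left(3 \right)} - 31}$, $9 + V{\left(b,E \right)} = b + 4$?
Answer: $-43 - \frac{14 i \sqrt{29}}{9} \approx -43.0 - 8.3769 i$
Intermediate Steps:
$t{\left(X \right)} = -1 + X$ ($t{\left(X \right)} = X - 1 = -1 + X$)
$V{\left(b,E \right)} = -5 + b$ ($V{\left(b,E \right)} = -9 + \left(b + 4\right) = -9 + \left(4 + b\right) = -5 + b$)
$a = 3 + \frac{i \sqrt{29}}{9}$ ($a = 3 + \frac{\sqrt{\left(-1 + 3\right) - 31}}{9} = 3 + \frac{\sqrt{2 - 31}}{9} = 3 + \frac{\sqrt{-29}}{9} = 3 + \frac{i \sqrt{29}}{9} \approx 3.0 + 0.59835 i$)
$s = 1 - \frac{i \sqrt{29}}{9}$ ($s = 4 - \left(3 + \frac{i \sqrt{29}}{9}\right) = 1 - \frac{i \sqrt{29}}{9} \approx 1.0 - 0.59835 i$)
$\left(7 V{\left(-3,5 \right)} - 1\right) + 14 s = \left(7 \left(-5 - 3\right) - 1\right) + 14 \left(1 - \frac{i \sqrt{29}}{9}\right) = \left(7 \left(-8\right) - 1\right) + \left(14 - \frac{14 i \sqrt{29}}{9}\right) = \left(-56 - 1\right) + \left(14 - \frac{14 i \sqrt{29}}{9}\right) = -57 + \left(14 - \frac{14 i \sqrt{29}}{9}\right) = -43 - \frac{14 i \sqrt{29}}{9}$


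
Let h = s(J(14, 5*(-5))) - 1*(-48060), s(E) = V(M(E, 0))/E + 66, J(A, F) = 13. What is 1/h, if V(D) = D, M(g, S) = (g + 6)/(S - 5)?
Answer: 65/3128171 ≈ 2.0779e-5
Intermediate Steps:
M(g, S) = (6 + g)/(-5 + S)
s(E) = 66 + (-6/5 - E/5)/E (s(E) = ((6 + E)/(-5 + 0))/E + 66 = ((6 + E)/(-5))/E + 66 = (-(6 + E)/5)/E + 66 = (-6/5 - E/5)/E + 66 = 66 + (-6/5 - E/5)/E)
h = 3128171/65 (h = (⅕)*(-6 + 329*13)/13 - 1*(-48060) = (⅕)*(1/13)*(-6 + 4277) + 48060 = (⅕)*(1/13)*4271 + 48060 = 4271/65 + 48060 = 3128171/65 ≈ 48126.)
1/h = 1/(3128171/65) = 65/3128171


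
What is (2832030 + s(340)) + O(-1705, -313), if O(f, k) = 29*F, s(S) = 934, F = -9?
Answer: 2832703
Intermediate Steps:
O(f, k) = -261 (O(f, k) = 29*(-9) = -261)
(2832030 + s(340)) + O(-1705, -313) = (2832030 + 934) - 261 = 2832964 - 261 = 2832703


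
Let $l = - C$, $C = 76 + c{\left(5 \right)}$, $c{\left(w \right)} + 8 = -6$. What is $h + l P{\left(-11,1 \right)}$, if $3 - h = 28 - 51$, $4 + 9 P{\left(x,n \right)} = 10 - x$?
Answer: $- \frac{820}{9} \approx -91.111$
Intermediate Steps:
$P{\left(x,n \right)} = \frac{2}{3} - \frac{x}{9}$ ($P{\left(x,n \right)} = - \frac{4}{9} + \frac{10 - x}{9} = - \frac{4}{9} - \left(- \frac{10}{9} + \frac{x}{9}\right) = \frac{2}{3} - \frac{x}{9}$)
$c{\left(w \right)} = -14$ ($c{\left(w \right)} = -8 - 6 = -14$)
$h = 26$ ($h = 3 - \left(28 - 51\right) = 3 - -23 = 3 + 23 = 26$)
$C = 62$ ($C = 76 - 14 = 62$)
$l = -62$ ($l = \left(-1\right) 62 = -62$)
$h + l P{\left(-11,1 \right)} = 26 - 62 \left(\frac{2}{3} - - \frac{11}{9}\right) = 26 - 62 \left(\frac{2}{3} + \frac{11}{9}\right) = 26 - \frac{1054}{9} = - \frac{820}{9}$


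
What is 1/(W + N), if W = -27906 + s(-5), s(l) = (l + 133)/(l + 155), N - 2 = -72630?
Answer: -75/7539986 ≈ -9.9470e-6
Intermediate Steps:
N = -72628 (N = 2 - 72630 = -72628)
s(l) = (133 + l)/(155 + l)
W = -2092886/75 (W = -27906 + (133 - 5)/(155 - 5) = -27906 + 128/150 = -27906 + (1/150)*128 = -27906 + 64/75 = -2092886/75 ≈ -27905.)
1/(W + N) = 1/(-2092886/75 - 72628) = 1/(-7539986/75) = -75/7539986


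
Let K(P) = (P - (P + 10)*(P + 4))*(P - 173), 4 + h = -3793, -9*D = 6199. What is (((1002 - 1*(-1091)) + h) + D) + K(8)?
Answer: 287345/9 ≈ 31927.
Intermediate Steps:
D = -6199/9 (D = -⅑*6199 = -6199/9 ≈ -688.78)
h = -3797 (h = -4 - 3793 = -3797)
K(P) = (-173 + P)*(P - (4 + P)*(10 + P)) (K(P) = (P - (10 + P)*(4 + P))*(-173 + P) = (P - (4 + P)*(10 + P))*(-173 + P) = (-173 + P)*(P - (4 + P)*(10 + P)))
(((1002 - 1*(-1091)) + h) + D) + K(8) = (((1002 - 1*(-1091)) - 3797) - 6199/9) + (6920 - 1*8³ + 160*8² + 2209*8) = (((1002 + 1091) - 3797) - 6199/9) + (6920 - 1*512 + 160*64 + 17672) = ((2093 - 3797) - 6199/9) + (6920 - 512 + 10240 + 17672) = (-1704 - 6199/9) + 34320 = -21535/9 + 34320 = 287345/9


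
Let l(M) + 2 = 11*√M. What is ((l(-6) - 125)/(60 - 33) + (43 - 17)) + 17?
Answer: 1034/27 + 11*I*√6/27 ≈ 38.296 + 0.99794*I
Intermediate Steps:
l(M) = -2 + 11*√M
((l(-6) - 125)/(60 - 33) + (43 - 17)) + 17 = (((-2 + 11*√(-6)) - 125)/(60 - 33) + (43 - 17)) + 17 = (((-2 + 11*(I*√6)) - 125)/27 + 26) + 17 = (((-2 + 11*I*√6) - 125)*(1/27) + 26) + 17 = ((-127 + 11*I*√6)*(1/27) + 26) + 17 = ((-127/27 + 11*I*√6/27) + 26) + 17 = (575/27 + 11*I*√6/27) + 17 = 1034/27 + 11*I*√6/27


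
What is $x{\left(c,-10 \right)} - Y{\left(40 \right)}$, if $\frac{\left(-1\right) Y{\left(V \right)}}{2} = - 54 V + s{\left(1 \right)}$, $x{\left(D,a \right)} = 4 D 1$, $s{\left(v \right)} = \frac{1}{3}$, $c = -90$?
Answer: $- \frac{14038}{3} \approx -4679.3$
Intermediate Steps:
$s{\left(v \right)} = \frac{1}{3}$
$x{\left(D,a \right)} = 4 D$
$Y{\left(V \right)} = - \frac{2}{3} + 108 V$ ($Y{\left(V \right)} = - 2 \left(- 54 V + \frac{1}{3}\right) = - 2 \left(\frac{1}{3} - 54 V\right) = - \frac{2}{3} + 108 V$)
$x{\left(c,-10 \right)} - Y{\left(40 \right)} = 4 \left(-90\right) - \left(- \frac{2}{3} + 108 \cdot 40\right) = -360 - \left(- \frac{2}{3} + 4320\right) = -360 - \frac{12958}{3} = - \frac{14038}{3}$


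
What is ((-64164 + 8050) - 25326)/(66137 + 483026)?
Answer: -81440/549163 ≈ -0.14830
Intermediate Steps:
((-64164 + 8050) - 25326)/(66137 + 483026) = (-56114 - 25326)/549163 = -81440*1/549163 = -81440/549163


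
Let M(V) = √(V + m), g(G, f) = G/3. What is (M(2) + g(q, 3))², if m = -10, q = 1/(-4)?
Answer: (1 - 24*I*√2)²/144 ≈ -7.9931 - 0.4714*I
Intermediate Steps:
q = -¼ ≈ -0.25000
g(G, f) = G/3 (g(G, f) = G*(⅓) = G/3)
M(V) = √(-10 + V) (M(V) = √(V - 10) = √(-10 + V))
(M(2) + g(q, 3))² = (√(-10 + 2) + (⅓)*(-¼))² = (√(-8) - 1/12)² = (2*I*√2 - 1/12)² = (-1/12 + 2*I*√2)²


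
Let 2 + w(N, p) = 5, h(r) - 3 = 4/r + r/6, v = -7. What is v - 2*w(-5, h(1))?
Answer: -13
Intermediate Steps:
h(r) = 3 + 4/r + r/6 (h(r) = 3 + (4/r + r/6) = 3 + 4/r + r/6)
w(N, p) = 3 (w(N, p) = -2 + 5 = 3)
v - 2*w(-5, h(1)) = -7 - 2*3 = -7 - 6 = -13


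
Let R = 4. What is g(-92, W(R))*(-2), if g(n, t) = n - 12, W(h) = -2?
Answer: 208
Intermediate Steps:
g(n, t) = -12 + n
g(-92, W(R))*(-2) = (-12 - 92)*(-2) = -104*(-2) = 208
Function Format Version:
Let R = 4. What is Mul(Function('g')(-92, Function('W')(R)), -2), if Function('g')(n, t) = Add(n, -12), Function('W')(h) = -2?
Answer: 208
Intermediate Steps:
Function('g')(n, t) = Add(-12, n)
Mul(Function('g')(-92, Function('W')(R)), -2) = Mul(Add(-12, -92), -2) = Mul(-104, -2) = 208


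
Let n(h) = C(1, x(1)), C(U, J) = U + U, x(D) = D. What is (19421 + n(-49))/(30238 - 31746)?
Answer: -19423/1508 ≈ -12.880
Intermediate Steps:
C(U, J) = 2*U
n(h) = 2 (n(h) = 2*1 = 2)
(19421 + n(-49))/(30238 - 31746) = (19421 + 2)/(30238 - 31746) = 19423/(-1508) = 19423*(-1/1508) = -19423/1508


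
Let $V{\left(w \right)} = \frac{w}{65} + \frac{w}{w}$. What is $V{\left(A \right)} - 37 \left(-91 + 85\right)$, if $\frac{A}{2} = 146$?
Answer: $\frac{14787}{65} \approx 227.49$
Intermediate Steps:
$A = 292$ ($A = 2 \cdot 146 = 292$)
$V{\left(w \right)} = 1 + \frac{w}{65}$ ($V{\left(w \right)} = w \frac{1}{65} + 1 = \frac{w}{65} + 1 = 1 + \frac{w}{65}$)
$V{\left(A \right)} - 37 \left(-91 + 85\right) = \left(1 + \frac{1}{65} \cdot 292\right) - 37 \left(-91 + 85\right) = \left(1 + \frac{292}{65}\right) - -222 = \frac{357}{65} + 222 = \frac{14787}{65}$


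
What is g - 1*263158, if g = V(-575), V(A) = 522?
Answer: -262636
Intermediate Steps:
g = 522
g - 1*263158 = 522 - 1*263158 = 522 - 263158 = -262636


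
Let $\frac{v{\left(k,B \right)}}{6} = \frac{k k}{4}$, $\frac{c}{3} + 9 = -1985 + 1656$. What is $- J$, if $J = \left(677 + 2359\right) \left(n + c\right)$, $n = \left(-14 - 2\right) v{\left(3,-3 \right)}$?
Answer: $3734280$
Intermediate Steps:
$c = -1014$ ($c = -27 + 3 \left(-1985 + 1656\right) = -27 + 3 \left(-329\right) = -27 - 987 = -1014$)
$v{\left(k,B \right)} = \frac{3 k^{2}}{2}$ ($v{\left(k,B \right)} = 6 \frac{k k}{4} = 6 k^{2} \cdot \frac{1}{4} = 6 \frac{k^{2}}{4} = \frac{3 k^{2}}{2}$)
$n = -216$ ($n = \left(-14 - 2\right) \frac{3 \cdot 3^{2}}{2} = - 16 \cdot \frac{3}{2} \cdot 9 = \left(-16\right) \frac{27}{2} = -216$)
$J = -3734280$ ($J = \left(677 + 2359\right) \left(-216 - 1014\right) = 3036 \left(-1230\right) = -3734280$)
$- J = \left(-1\right) \left(-3734280\right) = 3734280$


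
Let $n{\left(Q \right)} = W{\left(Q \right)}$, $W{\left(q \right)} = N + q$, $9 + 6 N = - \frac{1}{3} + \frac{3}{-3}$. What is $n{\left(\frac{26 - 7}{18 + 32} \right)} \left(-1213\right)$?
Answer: $\frac{366326}{225} \approx 1628.1$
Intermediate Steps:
$N = - \frac{31}{18}$ ($N = - \frac{3}{2} + \frac{- \frac{1}{3} + \frac{3}{-3}}{6} = - \frac{3}{2} + \frac{\left(-1\right) \frac{1}{3} + 3 \left(- \frac{1}{3}\right)}{6} = - \frac{3}{2} + \frac{- \frac{1}{3} - 1}{6} = - \frac{3}{2} + \frac{1}{6} \left(- \frac{4}{3}\right) = - \frac{3}{2} - \frac{2}{9} = - \frac{31}{18} \approx -1.7222$)
$W{\left(q \right)} = - \frac{31}{18} + q$
$n{\left(Q \right)} = - \frac{31}{18} + Q$
$n{\left(\frac{26 - 7}{18 + 32} \right)} \left(-1213\right) = \left(- \frac{31}{18} + \frac{26 - 7}{18 + 32}\right) \left(-1213\right) = \left(- \frac{31}{18} + \frac{19}{50}\right) \left(-1213\right) = \left(- \frac{302}{225}\right) \left(-1213\right) = \frac{366326}{225}$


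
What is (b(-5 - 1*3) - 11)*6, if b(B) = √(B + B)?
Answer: -66 + 24*I ≈ -66.0 + 24.0*I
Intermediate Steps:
b(B) = √2*√B (b(B) = √(2*B) = √2*√B)
(b(-5 - 1*3) - 11)*6 = (√2*√(-5 - 1*3) - 11)*6 = (√2*√(-5 - 3) - 11)*6 = (√2*√(-8) - 11)*6 = (√2*(2*I*√2) - 11)*6 = (4*I - 11)*6 = (-11 + 4*I)*6 = -66 + 24*I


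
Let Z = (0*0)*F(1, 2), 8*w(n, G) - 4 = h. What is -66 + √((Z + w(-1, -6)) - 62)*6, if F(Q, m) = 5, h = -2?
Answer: -66 + 3*I*√247 ≈ -66.0 + 47.149*I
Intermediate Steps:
w(n, G) = ¼ (w(n, G) = ½ + (⅛)*(-2) = ½ - ¼ = ¼)
Z = 0 (Z = (0*0)*5 = 0*5 = 0)
-66 + √((Z + w(-1, -6)) - 62)*6 = -66 + √((0 + ¼) - 62)*6 = -66 + √(¼ - 62)*6 = -66 + √(-247/4)*6 = -66 + (I*√247/2)*6 = -66 + 3*I*√247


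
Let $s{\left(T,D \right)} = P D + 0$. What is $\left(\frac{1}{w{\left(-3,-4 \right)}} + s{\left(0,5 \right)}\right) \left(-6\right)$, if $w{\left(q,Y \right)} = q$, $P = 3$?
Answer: $-88$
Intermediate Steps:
$s{\left(T,D \right)} = 3 D$ ($s{\left(T,D \right)} = 3 D + 0 = 3 D$)
$\left(\frac{1}{w{\left(-3,-4 \right)}} + s{\left(0,5 \right)}\right) \left(-6\right) = \left(\frac{1}{-3} + 3 \cdot 5\right) \left(-6\right) = \left(- \frac{1}{3} + 15\right) \left(-6\right) = \frac{44}{3} \left(-6\right) = -88$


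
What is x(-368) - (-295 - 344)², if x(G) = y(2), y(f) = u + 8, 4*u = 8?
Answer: -408311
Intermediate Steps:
u = 2 (u = (¼)*8 = 2)
y(f) = 10 (y(f) = 2 + 8 = 10)
x(G) = 10
x(-368) - (-295 - 344)² = 10 - (-295 - 344)² = 10 - 1*(-639)² = 10 - 1*408321 = 10 - 408321 = -408311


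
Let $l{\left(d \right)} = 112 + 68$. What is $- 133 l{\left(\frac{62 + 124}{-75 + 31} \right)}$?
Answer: $-23940$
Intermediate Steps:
$l{\left(d \right)} = 180$
$- 133 l{\left(\frac{62 + 124}{-75 + 31} \right)} = \left(-133\right) 180 = -23940$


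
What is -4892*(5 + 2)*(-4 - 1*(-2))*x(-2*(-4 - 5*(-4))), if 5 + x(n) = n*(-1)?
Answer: 1849176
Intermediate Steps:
x(n) = -5 - n (x(n) = -5 + n*(-1) = -5 - n)
-4892*(5 + 2)*(-4 - 1*(-2))*x(-2*(-4 - 5*(-4))) = -4892*(5 + 2)*(-4 - 1*(-2))*(-5 - (-2)*(-4 - 5*(-4))) = -4892*7*(-4 + 2)*(-5 - (-2)*(-4 + 20)) = -4892*7*(-2)*(-5 - (-2)*16) = -(-68488)*(-5 - 1*(-32)) = -(-68488)*(-5 + 32) = -(-68488)*27 = -4892*(-378) = 1849176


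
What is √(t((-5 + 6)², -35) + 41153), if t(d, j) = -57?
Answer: 2*√10274 ≈ 202.72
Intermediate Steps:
√(t((-5 + 6)², -35) + 41153) = √(-57 + 41153) = √41096 = 2*√10274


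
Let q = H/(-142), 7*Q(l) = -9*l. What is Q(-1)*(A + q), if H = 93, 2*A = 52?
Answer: 32391/994 ≈ 32.587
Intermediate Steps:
A = 26 (A = (½)*52 = 26)
Q(l) = -9*l/7 (Q(l) = (-9*l)/7 = -9*l/7)
q = -93/142 (q = 93/(-142) = 93*(-1/142) = -93/142 ≈ -0.65493)
Q(-1)*(A + q) = (-9/7*(-1))*(26 - 93/142) = (9/7)*(3599/142) = 32391/994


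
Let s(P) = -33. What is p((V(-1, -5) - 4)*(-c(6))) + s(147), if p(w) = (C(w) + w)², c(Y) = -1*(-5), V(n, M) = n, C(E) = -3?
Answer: 451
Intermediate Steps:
c(Y) = 5
p(w) = (-3 + w)²
p((V(-1, -5) - 4)*(-c(6))) + s(147) = (-3 + (-1 - 4)*(-1*5))² - 33 = (-3 - 5*(-5))² - 33 = (-3 + 25)² - 33 = 22² - 33 = 484 - 33 = 451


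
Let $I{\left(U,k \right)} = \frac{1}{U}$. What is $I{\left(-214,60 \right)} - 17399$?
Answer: $- \frac{3723387}{214} \approx -17399.0$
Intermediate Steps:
$I{\left(-214,60 \right)} - 17399 = \frac{1}{-214} - 17399 = - \frac{1}{214} - 17399 = - \frac{3723387}{214}$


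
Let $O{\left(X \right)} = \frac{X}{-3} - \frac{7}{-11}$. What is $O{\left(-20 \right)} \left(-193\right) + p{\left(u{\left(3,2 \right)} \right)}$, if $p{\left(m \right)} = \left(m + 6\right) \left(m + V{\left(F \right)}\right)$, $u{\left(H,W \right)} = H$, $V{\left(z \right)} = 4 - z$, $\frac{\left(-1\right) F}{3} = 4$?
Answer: $- \frac{40870}{33} \approx -1238.5$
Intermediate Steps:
$F = -12$ ($F = \left(-3\right) 4 = -12$)
$O{\left(X \right)} = \frac{7}{11} - \frac{X}{3}$ ($O{\left(X \right)} = X \left(- \frac{1}{3}\right) - - \frac{7}{11} = - \frac{X}{3} + \frac{7}{11} = \frac{7}{11} - \frac{X}{3}$)
$p{\left(m \right)} = \left(6 + m\right) \left(16 + m\right)$ ($p{\left(m \right)} = \left(m + 6\right) \left(m + \left(4 - -12\right)\right) = \left(6 + m\right) \left(m + \left(4 + 12\right)\right) = \left(6 + m\right) \left(m + 16\right) = \left(6 + m\right) \left(16 + m\right)$)
$O{\left(-20 \right)} \left(-193\right) + p{\left(u{\left(3,2 \right)} \right)} = \left(\frac{7}{11} - - \frac{20}{3}\right) \left(-193\right) + \left(96 + 3^{2} + 22 \cdot 3\right) = \left(\frac{7}{11} + \frac{20}{3}\right) \left(-193\right) + \left(96 + 9 + 66\right) = \frac{241}{33} \left(-193\right) + 171 = - \frac{46513}{33} + 171 = - \frac{40870}{33}$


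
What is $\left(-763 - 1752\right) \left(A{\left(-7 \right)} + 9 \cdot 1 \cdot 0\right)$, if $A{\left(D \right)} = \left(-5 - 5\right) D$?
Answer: $-176050$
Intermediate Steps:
$A{\left(D \right)} = - 10 D$
$\left(-763 - 1752\right) \left(A{\left(-7 \right)} + 9 \cdot 1 \cdot 0\right) = \left(-763 - 1752\right) \left(\left(-10\right) \left(-7\right) + 9 \cdot 1 \cdot 0\right) = - 2515 \left(70 + 9 \cdot 0\right) = - 2515 \left(70 + 0\right) = \left(-2515\right) 70 = -176050$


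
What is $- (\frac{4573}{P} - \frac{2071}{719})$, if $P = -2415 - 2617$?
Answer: $\frac{806427}{212824} \approx 3.7892$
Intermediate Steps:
$P = -5032$
$- (\frac{4573}{P} - \frac{2071}{719}) = - (\frac{4573}{-5032} - \frac{2071}{719}) = - (4573 \left(- \frac{1}{5032}\right) - \frac{2071}{719}) = - (- \frac{269}{296} - \frac{2071}{719}) = \left(-1\right) \left(- \frac{806427}{212824}\right) = \frac{806427}{212824}$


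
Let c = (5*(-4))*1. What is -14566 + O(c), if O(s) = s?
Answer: -14586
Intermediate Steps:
c = -20 (c = -20*1 = -20)
-14566 + O(c) = -14566 - 20 = -14586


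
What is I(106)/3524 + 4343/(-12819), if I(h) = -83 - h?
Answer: -17727523/45174156 ≈ -0.39243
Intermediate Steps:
I(106)/3524 + 4343/(-12819) = (-83 - 1*106)/3524 + 4343/(-12819) = (-83 - 106)*(1/3524) + 4343*(-1/12819) = -189*1/3524 - 4343/12819 = -189/3524 - 4343/12819 = -17727523/45174156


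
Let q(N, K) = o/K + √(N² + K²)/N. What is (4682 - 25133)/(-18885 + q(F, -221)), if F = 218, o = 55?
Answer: 179293601590607712/165566684629965487 + 217748709438*√96365/827833423149827435 ≈ 1.0830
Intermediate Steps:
q(N, K) = 55/K + √(K² + N²)/N (q(N, K) = 55/K + √(N² + K²)/N = 55/K + √(K² + N²)/N)
(4682 - 25133)/(-18885 + q(F, -221)) = (4682 - 25133)/(-18885 + (55/(-221) + √((-221)² + 218²)/218)) = -20451/(-18885 + (55*(-1/221) + √(48841 + 47524)/218)) = -20451/(-18885 + (-55/221 + √96365/218)) = -20451/(-4173640/221 + √96365/218)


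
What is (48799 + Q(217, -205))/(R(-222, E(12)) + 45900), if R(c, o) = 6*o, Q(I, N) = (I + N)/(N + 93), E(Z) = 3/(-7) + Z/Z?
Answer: 1366369/1285296 ≈ 1.0631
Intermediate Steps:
E(Z) = 4/7 (E(Z) = 3*(-⅐) + 1 = -3/7 + 1 = 4/7)
Q(I, N) = (I + N)/(93 + N)
(48799 + Q(217, -205))/(R(-222, E(12)) + 45900) = (48799 + (217 - 205)/(93 - 205))/(6*(4/7) + 45900) = (48799 + 12/(-112))/(24/7 + 45900) = (48799 - 1/112*12)/(321324/7) = (48799 - 3/28)*(7/321324) = (1366369/28)*(7/321324) = 1366369/1285296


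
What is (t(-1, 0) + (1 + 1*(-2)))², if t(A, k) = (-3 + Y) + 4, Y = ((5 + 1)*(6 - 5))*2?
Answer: 144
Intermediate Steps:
Y = 12 (Y = (6*1)*2 = 6*2 = 12)
t(A, k) = 13 (t(A, k) = (-3 + 12) + 4 = 9 + 4 = 13)
(t(-1, 0) + (1 + 1*(-2)))² = (13 + (1 + 1*(-2)))² = (13 + (1 - 2))² = (13 - 1)² = 12² = 144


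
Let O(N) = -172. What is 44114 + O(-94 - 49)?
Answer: 43942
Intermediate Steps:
44114 + O(-94 - 49) = 44114 - 172 = 43942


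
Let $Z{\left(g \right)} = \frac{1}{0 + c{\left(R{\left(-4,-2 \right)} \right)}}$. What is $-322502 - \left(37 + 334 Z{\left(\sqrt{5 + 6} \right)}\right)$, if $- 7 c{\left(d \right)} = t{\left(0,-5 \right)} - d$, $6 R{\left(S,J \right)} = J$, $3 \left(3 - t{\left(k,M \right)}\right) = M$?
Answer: $- \frac{1610357}{5} \approx -3.2207 \cdot 10^{5}$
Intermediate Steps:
$t{\left(k,M \right)} = 3 - \frac{M}{3}$
$R{\left(S,J \right)} = \frac{J}{6}$
$c{\left(d \right)} = - \frac{2}{3} + \frac{d}{7}$ ($c{\left(d \right)} = - \frac{\left(3 - - \frac{5}{3}\right) - d}{7} = - \frac{\left(3 + \frac{5}{3}\right) - d}{7} = - \frac{\frac{14}{3} - d}{7} = - \frac{2}{3} + \frac{d}{7}$)
$Z{\left(g \right)} = - \frac{7}{5}$ ($Z{\left(g \right)} = \frac{1}{0 - \left(\frac{2}{3} - \frac{\frac{1}{6} \left(-2\right)}{7}\right)} = \frac{1}{0 + \left(- \frac{2}{3} + \frac{1}{7} \left(- \frac{1}{3}\right)\right)} = \frac{1}{0 - \frac{5}{7}} = \frac{1}{- \frac{5}{7}} = - \frac{7}{5}$)
$-322502 - \left(37 + 334 Z{\left(\sqrt{5 + 6} \right)}\right) = -322502 - \left(37 + 334 \left(- \frac{7}{5}\right)\right) = -322502 - \left(37 - \frac{2338}{5}\right) = -322502 - - \frac{2153}{5} = -322502 + \frac{2153}{5} = - \frac{1610357}{5}$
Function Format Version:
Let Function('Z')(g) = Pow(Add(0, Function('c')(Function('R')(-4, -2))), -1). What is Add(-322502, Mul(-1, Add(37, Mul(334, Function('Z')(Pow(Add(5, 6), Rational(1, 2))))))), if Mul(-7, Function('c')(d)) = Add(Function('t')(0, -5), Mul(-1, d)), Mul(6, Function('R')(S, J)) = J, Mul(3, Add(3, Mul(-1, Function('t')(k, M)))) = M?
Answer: Rational(-1610357, 5) ≈ -3.2207e+5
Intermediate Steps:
Function('t')(k, M) = Add(3, Mul(Rational(-1, 3), M))
Function('R')(S, J) = Mul(Rational(1, 6), J)
Function('c')(d) = Add(Rational(-2, 3), Mul(Rational(1, 7), d)) (Function('c')(d) = Mul(Rational(-1, 7), Add(Add(3, Mul(Rational(-1, 3), -5)), Mul(-1, d))) = Mul(Rational(-1, 7), Add(Add(3, Rational(5, 3)), Mul(-1, d))) = Mul(Rational(-1, 7), Add(Rational(14, 3), Mul(-1, d))) = Add(Rational(-2, 3), Mul(Rational(1, 7), d)))
Function('Z')(g) = Rational(-7, 5) (Function('Z')(g) = Pow(Add(0, Add(Rational(-2, 3), Mul(Rational(1, 7), Mul(Rational(1, 6), -2)))), -1) = Pow(Add(0, Add(Rational(-2, 3), Mul(Rational(1, 7), Rational(-1, 3)))), -1) = Pow(Add(0, Add(Rational(-2, 3), Rational(-1, 21))), -1) = Pow(Add(0, Rational(-5, 7)), -1) = Pow(Rational(-5, 7), -1) = Rational(-7, 5))
Add(-322502, Mul(-1, Add(37, Mul(334, Function('Z')(Pow(Add(5, 6), Rational(1, 2))))))) = Add(-322502, Mul(-1, Add(37, Mul(334, Rational(-7, 5))))) = Add(-322502, Mul(-1, Add(37, Rational(-2338, 5)))) = Add(-322502, Mul(-1, Rational(-2153, 5))) = Add(-322502, Rational(2153, 5)) = Rational(-1610357, 5)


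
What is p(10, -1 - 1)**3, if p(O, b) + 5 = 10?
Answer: 125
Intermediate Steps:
p(O, b) = 5 (p(O, b) = -5 + 10 = 5)
p(10, -1 - 1)**3 = 5**3 = 125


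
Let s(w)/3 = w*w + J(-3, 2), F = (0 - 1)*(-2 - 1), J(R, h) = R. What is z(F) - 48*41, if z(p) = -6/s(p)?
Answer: -5905/3 ≈ -1968.3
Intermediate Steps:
F = 3 (F = -1*(-3) = 3)
s(w) = -9 + 3*w² (s(w) = 3*(w*w - 3) = 3*(w² - 3) = 3*(-3 + w²) = -9 + 3*w²)
z(p) = -6/(-9 + 3*p²)
z(F) - 48*41 = -2/(-3 + 3²) - 48*41 = -2/(-3 + 9) - 1968 = -2/6 - 1968 = -2*⅙ - 1968 = -⅓ - 1968 = -5905/3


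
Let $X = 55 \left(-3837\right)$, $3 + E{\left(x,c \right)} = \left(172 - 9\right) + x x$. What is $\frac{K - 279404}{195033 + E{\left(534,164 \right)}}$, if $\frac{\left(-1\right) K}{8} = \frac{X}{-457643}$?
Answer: $- \frac{127868973052}{219828357407} \approx -0.58168$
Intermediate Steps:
$E{\left(x,c \right)} = 160 + x^{2}$ ($E{\left(x,c \right)} = -3 + \left(\left(172 - 9\right) + x x\right) = -3 + \left(163 + x^{2}\right) = 160 + x^{2}$)
$X = -211035$
$K = - \frac{1688280}{457643}$ ($K = - 8 \left(- \frac{211035}{-457643}\right) = - 8 \left(\left(-211035\right) \left(- \frac{1}{457643}\right)\right) = \left(-8\right) \frac{211035}{457643} = - \frac{1688280}{457643} \approx -3.6891$)
$\frac{K - 279404}{195033 + E{\left(534,164 \right)}} = \frac{- \frac{1688280}{457643} - 279404}{195033 + \left(160 + 534^{2}\right)} = - \frac{127868973052}{457643 \left(195033 + \left(160 + 285156\right)\right)} = - \frac{127868973052}{457643 \left(195033 + 285316\right)} = - \frac{127868973052}{457643 \cdot 480349} = \left(- \frac{127868973052}{457643}\right) \frac{1}{480349} = - \frac{127868973052}{219828357407}$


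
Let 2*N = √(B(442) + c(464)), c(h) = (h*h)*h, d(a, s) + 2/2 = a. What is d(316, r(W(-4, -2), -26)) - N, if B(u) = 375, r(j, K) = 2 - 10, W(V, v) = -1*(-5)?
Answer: 315 - √99897719/2 ≈ -4682.4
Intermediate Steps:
W(V, v) = 5
r(j, K) = -8
d(a, s) = -1 + a
c(h) = h³ (c(h) = h²*h = h³)
N = √99897719/2 (N = √(375 + 464³)/2 = √(375 + 99897344)/2 = √99897719/2 ≈ 4997.4)
d(316, r(W(-4, -2), -26)) - N = (-1 + 316) - √99897719/2 = 315 - √99897719/2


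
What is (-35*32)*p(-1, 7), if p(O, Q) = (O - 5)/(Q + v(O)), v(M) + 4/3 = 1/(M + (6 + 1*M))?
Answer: 80640/71 ≈ 1135.8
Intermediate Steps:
v(M) = -4/3 + 1/(6 + 2*M) (v(M) = -4/3 + 1/(M + (6 + 1*M)) = -4/3 + 1/(M + (6 + M)) = -4/3 + 1/(6 + 2*M))
p(O, Q) = (-5 + O)/(Q + (-21 - 8*O)/(6*(3 + O))) (p(O, Q) = (O - 5)/(Q + (-21 - 8*O)/(6*(3 + O))) = (-5 + O)/(Q + (-21 - 8*O)/(6*(3 + O))))
(-35*32)*p(-1, 7) = (-35*32)*(6*(-5 - 1)*(3 - 1)/(-21 - 8*(-1) + 6*7*(3 - 1))) = -6720*(-6)*2/(-21 + 8 + 6*7*2) = -6720*(-6)*2/(-21 + 8 + 84) = -6720*(-6)*2/71 = -1120*(-72/71) = 80640/71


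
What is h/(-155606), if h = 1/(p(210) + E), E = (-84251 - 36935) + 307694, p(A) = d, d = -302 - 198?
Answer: -1/28943960848 ≈ -3.4550e-11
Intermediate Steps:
d = -500
p(A) = -500
E = 186508 (E = -121186 + 307694 = 186508)
h = 1/186008 (h = 1/(-500 + 186508) = 1/186008 ≈ 5.3761e-6)
h/(-155606) = (1/186008)/(-155606) = (1/186008)*(-1/155606) = -1/28943960848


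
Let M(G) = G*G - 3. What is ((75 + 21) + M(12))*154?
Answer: 36498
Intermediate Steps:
M(G) = -3 + G**2 (M(G) = G**2 - 3 = -3 + G**2)
((75 + 21) + M(12))*154 = ((75 + 21) + (-3 + 12**2))*154 = (96 + (-3 + 144))*154 = (96 + 141)*154 = 237*154 = 36498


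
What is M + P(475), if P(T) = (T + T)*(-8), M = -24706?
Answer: -32306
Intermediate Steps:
P(T) = -16*T (P(T) = (2*T)*(-8) = -16*T)
M + P(475) = -24706 - 16*475 = -24706 - 7600 = -32306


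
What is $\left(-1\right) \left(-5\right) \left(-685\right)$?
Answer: $-3425$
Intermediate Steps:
$\left(-1\right) \left(-5\right) \left(-685\right) = 5 \left(-685\right) = -3425$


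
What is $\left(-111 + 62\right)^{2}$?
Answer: $2401$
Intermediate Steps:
$\left(-111 + 62\right)^{2} = \left(-49\right)^{2} = 2401$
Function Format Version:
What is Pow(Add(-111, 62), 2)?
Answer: 2401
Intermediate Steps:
Pow(Add(-111, 62), 2) = Pow(-49, 2) = 2401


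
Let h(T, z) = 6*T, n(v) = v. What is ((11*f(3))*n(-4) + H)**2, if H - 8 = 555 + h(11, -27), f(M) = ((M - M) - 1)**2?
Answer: 342225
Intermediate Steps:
f(M) = 1 (f(M) = (0 - 1)**2 = (-1)**2 = 1)
H = 629 (H = 8 + (555 + 6*11) = 8 + (555 + 66) = 8 + 621 = 629)
((11*f(3))*n(-4) + H)**2 = ((11*1)*(-4) + 629)**2 = (11*(-4) + 629)**2 = (-44 + 629)**2 = 585**2 = 342225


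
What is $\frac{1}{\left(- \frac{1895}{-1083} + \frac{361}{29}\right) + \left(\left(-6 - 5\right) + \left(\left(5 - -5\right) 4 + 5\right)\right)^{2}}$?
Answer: $\frac{31407}{36752410} \approx 0.00085456$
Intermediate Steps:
$\frac{1}{\left(- \frac{1895}{-1083} + \frac{361}{29}\right) + \left(\left(-6 - 5\right) + \left(\left(5 - -5\right) 4 + 5\right)\right)^{2}} = \frac{1}{\left(\left(-1895\right) \left(- \frac{1}{1083}\right) + 361 \cdot \frac{1}{29}\right) + \left(\left(-6 - 5\right) + \left(\left(5 + 5\right) 4 + 5\right)\right)^{2}} = \frac{1}{\left(\frac{1895}{1083} + \frac{361}{29}\right) + \left(-11 + \left(10 \cdot 4 + 5\right)\right)^{2}} = \frac{1}{\frac{445918}{31407} + \left(-11 + \left(40 + 5\right)\right)^{2}} = \frac{1}{\frac{445918}{31407} + \left(-11 + 45\right)^{2}} = \frac{1}{\frac{445918}{31407} + 34^{2}} = \frac{1}{\frac{445918}{31407} + 1156} = \frac{1}{\frac{36752410}{31407}} = \frac{31407}{36752410}$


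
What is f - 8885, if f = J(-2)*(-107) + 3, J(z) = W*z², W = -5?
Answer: -6742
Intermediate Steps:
J(z) = -5*z²
f = 2143 (f = -5*(-2)²*(-107) + 3 = -5*4*(-107) + 3 = -20*(-107) + 3 = 2140 + 3 = 2143)
f - 8885 = 2143 - 8885 = -6742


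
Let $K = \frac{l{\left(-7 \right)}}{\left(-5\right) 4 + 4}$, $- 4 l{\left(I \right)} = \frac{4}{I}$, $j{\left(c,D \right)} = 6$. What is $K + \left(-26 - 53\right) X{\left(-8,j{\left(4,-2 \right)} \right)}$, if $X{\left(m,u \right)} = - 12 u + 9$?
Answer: $\frac{557423}{112} \approx 4977.0$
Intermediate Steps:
$l{\left(I \right)} = - \frac{1}{I}$ ($l{\left(I \right)} = - \frac{4 \frac{1}{I}}{4} = - \frac{1}{I}$)
$X{\left(m,u \right)} = 9 - 12 u$
$K = - \frac{1}{112}$ ($K = \frac{\left(-1\right) \frac{1}{-7}}{\left(-5\right) 4 + 4} = \frac{\left(-1\right) \left(- \frac{1}{7}\right)}{-20 + 4} = \frac{1}{7 \left(-16\right)} = \frac{1}{7} \left(- \frac{1}{16}\right) = - \frac{1}{112} \approx -0.0089286$)
$K + \left(-26 - 53\right) X{\left(-8,j{\left(4,-2 \right)} \right)} = - \frac{1}{112} + \left(-26 - 53\right) \left(9 - 72\right) = - \frac{1}{112} - 79 \left(9 - 72\right) = - \frac{1}{112} - -4977 = - \frac{1}{112} + 4977 = \frac{557423}{112}$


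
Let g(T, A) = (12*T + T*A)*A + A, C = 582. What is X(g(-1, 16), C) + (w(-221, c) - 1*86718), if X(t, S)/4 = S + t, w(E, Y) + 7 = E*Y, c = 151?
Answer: -119496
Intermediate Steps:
w(E, Y) = -7 + E*Y
g(T, A) = A + A*(12*T + A*T) (g(T, A) = (12*T + A*T)*A + A = A*(12*T + A*T) + A = A + A*(12*T + A*T))
X(t, S) = 4*S + 4*t (X(t, S) = 4*(S + t) = 4*S + 4*t)
X(g(-1, 16), C) + (w(-221, c) - 1*86718) = (4*582 + 4*(16*(1 + 12*(-1) + 16*(-1)))) + ((-7 - 221*151) - 1*86718) = (2328 + 4*(16*(1 - 12 - 16))) + ((-7 - 33371) - 86718) = (2328 + 4*(16*(-27))) + (-33378 - 86718) = (2328 + 4*(-432)) - 120096 = (2328 - 1728) - 120096 = 600 - 120096 = -119496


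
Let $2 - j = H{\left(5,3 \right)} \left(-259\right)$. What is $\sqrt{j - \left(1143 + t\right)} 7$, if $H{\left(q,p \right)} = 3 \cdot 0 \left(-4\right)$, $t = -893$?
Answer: $14 i \sqrt{62} \approx 110.24 i$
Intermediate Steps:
$H{\left(q,p \right)} = 0$ ($H{\left(q,p \right)} = 0 \left(-4\right) = 0$)
$j = 2$ ($j = 2 - 0 \left(-259\right) = 2 - 0 = 2 + 0 = 2$)
$\sqrt{j - \left(1143 + t\right)} 7 = \sqrt{2 - 250} \cdot 7 = \sqrt{-248} \cdot 7 = 2 i \sqrt{62} \cdot 7 = 14 i \sqrt{62}$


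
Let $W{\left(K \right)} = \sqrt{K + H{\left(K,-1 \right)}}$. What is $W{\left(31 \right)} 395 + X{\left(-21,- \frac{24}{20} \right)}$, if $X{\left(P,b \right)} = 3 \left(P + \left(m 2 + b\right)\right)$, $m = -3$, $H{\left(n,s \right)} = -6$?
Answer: $\frac{9452}{5} \approx 1890.4$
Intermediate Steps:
$W{\left(K \right)} = \sqrt{-6 + K}$ ($W{\left(K \right)} = \sqrt{K - 6} = \sqrt{-6 + K}$)
$X{\left(P,b \right)} = -18 + 3 P + 3 b$ ($X{\left(P,b \right)} = 3 \left(P + \left(\left(-3\right) 2 + b\right)\right) = 3 \left(P + \left(-6 + b\right)\right) = 3 \left(-6 + P + b\right) = -18 + 3 P + 3 b$)
$W{\left(31 \right)} 395 + X{\left(-21,- \frac{24}{20} \right)} = \sqrt{-6 + 31} \cdot 395 + \left(-18 + 3 \left(-21\right) + 3 \left(- \frac{24}{20}\right)\right) = \sqrt{25} \cdot 395 - \left(81 - \left(-72\right) \frac{1}{20}\right) = 5 \cdot 395 - \frac{423}{5} = 1975 - \frac{423}{5} = \frac{9452}{5}$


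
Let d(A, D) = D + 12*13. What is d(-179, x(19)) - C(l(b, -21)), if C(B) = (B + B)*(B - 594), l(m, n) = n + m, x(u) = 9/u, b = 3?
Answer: -415635/19 ≈ -21876.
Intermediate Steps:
l(m, n) = m + n
C(B) = 2*B*(-594 + B) (C(B) = (2*B)*(-594 + B) = 2*B*(-594 + B))
d(A, D) = 156 + D (d(A, D) = D + 156 = 156 + D)
d(-179, x(19)) - C(l(b, -21)) = (156 + 9/19) - 2*(3 - 21)*(-594 + (3 - 21)) = (156 + 9*(1/19)) - 2*(-18)*(-594 - 18) = (156 + 9/19) - 2*(-18)*(-612) = 2973/19 - 1*22032 = 2973/19 - 22032 = -415635/19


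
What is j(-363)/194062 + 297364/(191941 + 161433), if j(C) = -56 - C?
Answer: 28907769193/34288232594 ≈ 0.84308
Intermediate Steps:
j(-363)/194062 + 297364/(191941 + 161433) = (-56 - 1*(-363))/194062 + 297364/(191941 + 161433) = (-56 + 363)*(1/194062) + 297364/353374 = 307*(1/194062) + 297364*(1/353374) = 307/194062 + 148682/176687 = 28907769193/34288232594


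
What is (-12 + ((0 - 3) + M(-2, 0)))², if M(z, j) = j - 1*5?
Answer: 400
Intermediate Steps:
M(z, j) = -5 + j (M(z, j) = j - 5 = -5 + j)
(-12 + ((0 - 3) + M(-2, 0)))² = (-12 + ((0 - 3) + (-5 + 0)))² = (-12 + (-3 - 5))² = (-12 - 8)² = (-20)² = 400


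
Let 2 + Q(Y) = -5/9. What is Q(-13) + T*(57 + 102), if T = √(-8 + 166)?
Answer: -23/9 + 159*√158 ≈ 1996.0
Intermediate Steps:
Q(Y) = -23/9 (Q(Y) = -2 - 5/9 = -23/9)
T = √158 ≈ 12.570
Q(-13) + T*(57 + 102) = -23/9 + √158*(57 + 102) = -23/9 + √158*159 = -23/9 + 159*√158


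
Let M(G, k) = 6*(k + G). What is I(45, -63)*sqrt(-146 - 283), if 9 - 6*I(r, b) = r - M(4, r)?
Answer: 43*I*sqrt(429) ≈ 890.63*I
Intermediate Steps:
M(G, k) = 6*G + 6*k (M(G, k) = 6*(G + k) = 6*G + 6*k)
I(r, b) = 11/2 + 5*r/6 (I(r, b) = 3/2 - (r - (6*4 + 6*r))/6 = 3/2 - (r - (24 + 6*r))/6 = 3/2 - (r + (-24 - 6*r))/6 = 3/2 - (-24 - 5*r)/6 = 3/2 + (4 + 5*r/6) = 11/2 + 5*r/6)
I(45, -63)*sqrt(-146 - 283) = (11/2 + (5/6)*45)*sqrt(-146 - 283) = (11/2 + 75/2)*sqrt(-429) = 43*(I*sqrt(429)) = 43*I*sqrt(429)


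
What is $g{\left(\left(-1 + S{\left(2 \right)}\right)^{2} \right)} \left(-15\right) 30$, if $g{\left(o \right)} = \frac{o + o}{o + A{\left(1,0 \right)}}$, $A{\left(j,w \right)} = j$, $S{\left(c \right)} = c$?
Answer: $-450$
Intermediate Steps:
$g{\left(o \right)} = \frac{2 o}{1 + o}$ ($g{\left(o \right)} = \frac{o + o}{o + 1} = \frac{2 o}{1 + o}$)
$g{\left(\left(-1 + S{\left(2 \right)}\right)^{2} \right)} \left(-15\right) 30 = \frac{2 \left(-1 + 2\right)^{2}}{1 + \left(-1 + 2\right)^{2}} \left(-15\right) 30 = \frac{2 \cdot 1^{2}}{1 + 1^{2}} \left(-15\right) 30 = 2 \cdot 1 \frac{1}{1 + 1} \left(-15\right) 30 = 2 \cdot 1 \cdot \frac{1}{2} \left(-15\right) 30 = 1 \left(-15\right) 30 = \left(-15\right) 30 = -450$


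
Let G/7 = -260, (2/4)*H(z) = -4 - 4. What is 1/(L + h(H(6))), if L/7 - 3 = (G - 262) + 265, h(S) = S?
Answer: -1/12714 ≈ -7.8653e-5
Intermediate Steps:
H(z) = -16 (H(z) = 2*(-4 - 4) = 2*(-8) = -16)
G = -1820 (G = 7*(-260) = -1820)
L = -12698 (L = 21 + 7*((-1820 - 262) + 265) = 21 + 7*(-2082 + 265) = 21 + 7*(-1817) = 21 - 12719 = -12698)
1/(L + h(H(6))) = 1/(-12698 - 16) = 1/(-12714) = -1/12714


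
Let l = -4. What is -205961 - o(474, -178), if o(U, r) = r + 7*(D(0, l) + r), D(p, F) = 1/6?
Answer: -1227229/6 ≈ -2.0454e+5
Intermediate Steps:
D(p, F) = ⅙
o(U, r) = 7/6 + 8*r (o(U, r) = r + 7*(⅙ + r) = r + (7/6 + 7*r) = 7/6 + 8*r)
-205961 - o(474, -178) = -205961 - (7/6 + 8*(-178)) = -205961 - (7/6 - 1424) = -205961 - 1*(-8537/6) = -205961 + 8537/6 = -1227229/6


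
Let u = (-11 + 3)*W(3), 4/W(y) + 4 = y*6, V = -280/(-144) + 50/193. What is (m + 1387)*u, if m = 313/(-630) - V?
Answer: -1346535968/425565 ≈ -3164.1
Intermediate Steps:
V = 7655/3474 (V = -280*(-1/144) + 50*(1/193) = 35/18 + 50/193 = 7655/3474 ≈ 2.2035)
m = -164167/60795 (m = 313/(-630) - 1*7655/3474 = 313*(-1/630) - 7655/3474 = -313/630 - 7655/3474 = -164167/60795 ≈ -2.7003)
W(y) = 4/(-4 + 6*y) (W(y) = 4/(-4 + y*6) = 4/(-4 + 6*y))
u = -16/7 (u = (-11 + 3)*(2/(-2 + 3*3)) = -16/(-2 + 9) = -16/7 ≈ -2.2857)
(m + 1387)*u = (-164167/60795 + 1387)*(-16/7) = (84158498/60795)*(-16/7) = -1346535968/425565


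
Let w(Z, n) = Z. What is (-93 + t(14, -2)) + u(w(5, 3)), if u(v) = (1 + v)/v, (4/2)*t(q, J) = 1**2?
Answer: -913/10 ≈ -91.300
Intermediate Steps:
t(q, J) = 1/2 (t(q, J) = (1/2)*1**2 = (1/2)*1 = 1/2)
u(v) = (1 + v)/v
(-93 + t(14, -2)) + u(w(5, 3)) = (-93 + 1/2) + (1 + 5)/5 = -185/2 + (1/5)*6 = -185/2 + 6/5 = -913/10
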